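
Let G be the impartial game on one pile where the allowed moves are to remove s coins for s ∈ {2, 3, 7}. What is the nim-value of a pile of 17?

1

Build the Grundy sequence with g(k) = mex{g(k−s) : s ∈ {2, 3, 7}, s ≤ k}:
k:     0  1  2  3  4  5  6  7  8  9 10 11 12 13 14 15 16 17
g(k):  0  0  1  1  2  0  0  1  1  2  0  0  1  1  2  0  0  1
So g(17) = 1.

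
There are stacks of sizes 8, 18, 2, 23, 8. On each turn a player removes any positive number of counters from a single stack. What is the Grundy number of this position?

7

Bitwise XOR of the heap sizes:
  01000  (8)
  10010  (18)
  00010  (2)
  10111  (23)
  01000  (8)
  -----
  00111  (7)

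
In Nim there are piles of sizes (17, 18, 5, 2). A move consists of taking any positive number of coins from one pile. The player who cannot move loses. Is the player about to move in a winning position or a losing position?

Compute the nim-sum pairwise:
17 ⊕ 18 = 3
3 ⊕ 5 = 6
6 ⊕ 2 = 4
The nim-sum is 4 ≠ 0, so this is an N-position: the player to move can win.

Winning position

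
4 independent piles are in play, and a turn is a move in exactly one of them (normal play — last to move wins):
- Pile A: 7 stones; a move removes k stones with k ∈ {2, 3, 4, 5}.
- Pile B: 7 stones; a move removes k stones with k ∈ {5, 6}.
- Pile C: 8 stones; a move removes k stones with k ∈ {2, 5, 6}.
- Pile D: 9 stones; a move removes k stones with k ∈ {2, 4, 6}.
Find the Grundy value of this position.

1

Build the Grundy sequence for pile A with g(k) = mex{g(k−s) : s ∈ {2, 3, 4, 5}, s ≤ k}:
g(0) = mex{} = 0
g(1) = mex{} = 0
g(2) = mex{0} = 1
g(3) = mex{0} = 1
g(4) = mex{0,1} = 2
g(5) = mex{0,1} = 2
g(6) = mex{0,1,2} = 3
g(7) = mex{1,2} = 0
So g(7) = 0.
For pile B, compute g(0), g(1), … with moves {5, 6}:
k:     0  1  2  3  4  5  6  7
g(k):  0  0  0  0  0  1  1  1
So g(7) = 1.
For pile C, compute g(0), g(1), … with moves {2, 5, 6}:
g(0) = mex{} = 0
g(1) = mex{} = 0
g(2) = mex{0} = 1
g(3) = mex{0} = 1
g(4) = mex{1} = 0
g(5) = mex{0,1} = 2
g(6) = mex{0} = 1
g(7) = mex{0,1,2} = 3
g(8) = mex{1} = 0
So g(8) = 0.
Build the Grundy sequence for pile D with g(k) = mex{g(k−s) : s ∈ {2, 4, 6}, s ≤ k}:
g(0) = mex{} = 0
g(1) = mex{} = 0
g(2) = mex{0} = 1
g(3) = mex{0} = 1
g(4) = mex{0,1} = 2
g(5) = mex{0,1} = 2
g(6) = mex{0,1,2} = 3
g(7) = mex{0,1,2} = 3
g(8) = mex{1,2,3} = 0
g(9) = mex{1,2,3} = 0
So g(9) = 0.
By the Sprague-Grundy theorem, the Grundy value of a sum of independent games is the XOR of the component values.
Combined value = 0 ⊕ 1 ⊕ 0 ⊕ 0 = 1.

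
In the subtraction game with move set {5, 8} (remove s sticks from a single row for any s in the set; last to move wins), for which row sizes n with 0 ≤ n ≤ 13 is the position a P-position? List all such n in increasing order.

0, 1, 2, 3, 4, 13

Grundy values for subtraction set {5, 8}:
k:     0  1  2  3  4  5  6  7  8  9 10 11 12 13
g(k):  0  0  0  0  0  1  1  1  1  1  2  2  2  0
The P-positions (g = 0) in 0..13 are 0, 1, 2, 3, 4, 13.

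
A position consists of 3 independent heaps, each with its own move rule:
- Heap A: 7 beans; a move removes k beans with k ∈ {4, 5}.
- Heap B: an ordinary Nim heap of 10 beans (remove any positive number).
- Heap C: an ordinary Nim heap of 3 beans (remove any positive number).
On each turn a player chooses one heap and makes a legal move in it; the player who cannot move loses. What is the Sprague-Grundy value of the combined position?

8

Grundy values for heap A (subtraction set {4, 5}):
g(0) = mex{} = 0
g(1) = mex{} = 0
g(2) = mex{} = 0
g(3) = mex{} = 0
g(4) = mex{0} = 1
g(5) = mex{0} = 1
g(6) = mex{0} = 1
g(7) = mex{0} = 1
So g(7) = 1.
Heap B is a plain Nim heap of size 10, so its Grundy value is 10.
Heap C is a plain Nim heap of size 3, so its Grundy value is 3.
The value of a disjunctive sum is the nim-sum of the parts.
Combined value = 1 ⊕ 10 ⊕ 3 = 8.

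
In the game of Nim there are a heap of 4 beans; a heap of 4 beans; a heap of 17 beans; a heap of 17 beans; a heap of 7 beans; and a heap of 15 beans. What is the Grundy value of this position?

8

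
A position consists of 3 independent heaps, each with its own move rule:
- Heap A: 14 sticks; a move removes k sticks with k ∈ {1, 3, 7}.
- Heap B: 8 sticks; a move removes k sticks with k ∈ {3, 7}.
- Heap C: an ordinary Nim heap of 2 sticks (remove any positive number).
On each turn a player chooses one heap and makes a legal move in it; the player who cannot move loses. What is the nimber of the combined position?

Grundy values for heap A (subtraction set {1, 3, 7}):
k:     0  1  2  3  4  5  6  7  8  9 10 11 12 13 14
g(k):  0  1  0  1  0  1  0  1  0  1  0  1  0  1  0
So g(14) = 0.
Grundy values for heap B (subtraction set {3, 7}):
k:     0  1  2  3  4  5  6  7  8
g(k):  0  0  0  1  1  1  0  2  2
So g(8) = 2.
Heap C is a plain Nim heap of size 2, so its Grundy value is 2.
The value of a disjunctive sum is the nim-sum of the parts.
Combined value = 0 XOR 2 XOR 2 = 0.

0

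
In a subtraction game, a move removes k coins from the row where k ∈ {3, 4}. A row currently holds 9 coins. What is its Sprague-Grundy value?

0

Build the Grundy sequence with g(k) = mex{g(k−s) : s ∈ {3, 4}, s ≤ k}:
k:     0  1  2  3  4  5  6  7  8  9
g(k):  0  0  0  1  1  1  2  0  0  0
So g(9) = 0.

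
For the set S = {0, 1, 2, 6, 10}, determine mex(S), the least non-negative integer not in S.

The values 0, 1, 2 are all present; 3 is the first non-negative integer missing from the set.

3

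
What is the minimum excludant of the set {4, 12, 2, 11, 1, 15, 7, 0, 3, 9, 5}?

The values 0, 1, 2, 3, 4, 5 are all present; 6 is the first non-negative integer missing from the set.

6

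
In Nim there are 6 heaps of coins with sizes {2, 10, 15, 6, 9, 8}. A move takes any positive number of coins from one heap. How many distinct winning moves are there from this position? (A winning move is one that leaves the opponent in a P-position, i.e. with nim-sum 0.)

0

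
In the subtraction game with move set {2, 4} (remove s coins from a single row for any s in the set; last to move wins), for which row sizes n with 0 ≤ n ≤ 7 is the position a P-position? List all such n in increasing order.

0, 1, 6, 7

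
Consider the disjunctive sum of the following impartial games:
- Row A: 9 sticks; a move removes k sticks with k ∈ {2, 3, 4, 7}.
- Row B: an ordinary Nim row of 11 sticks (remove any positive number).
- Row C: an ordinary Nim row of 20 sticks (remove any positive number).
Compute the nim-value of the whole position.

27

For row A, compute g(0), g(1), … with moves {2, 3, 4, 7}:
k:     0  1  2  3  4  5  6  7  8  9
g(k):  0  0  1  1  2  2  0  3  1  4
So g(9) = 4.
Row B is a plain Nim row of size 11, so its Grundy value is 11.
Row C is a plain Nim row of size 20, so its Grundy value is 20.
By the Sprague-Grundy theorem, the Grundy value of a sum of independent games is the XOR of the component values.
Combined value = 4 XOR 11 XOR 20 = 27.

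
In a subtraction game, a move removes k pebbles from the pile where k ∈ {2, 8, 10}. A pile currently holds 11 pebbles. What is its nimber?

3

Grundy values for subtraction set {2, 8, 10}:
g(0) = mex{} = 0
g(1) = mex{} = 0
g(2) = mex{0} = 1
g(3) = mex{0} = 1
g(4) = mex{1} = 0
g(5) = mex{1} = 0
g(6) = mex{0} = 1
g(7) = mex{0} = 1
g(8) = mex{0,1} = 2
g(9) = mex{0,1} = 2
g(10) = mex{0,1,2} = 3
g(11) = mex{0,1,2} = 3
So g(11) = 3.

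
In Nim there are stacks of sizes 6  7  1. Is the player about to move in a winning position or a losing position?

Losing position

Write each in binary and XOR column by column:
  110  (6)
  111  (7)
  001  (1)
  ---
  000  (0)
The nim-sum is 0, so this is a P-position: the player to move is in a losing position under optimal play.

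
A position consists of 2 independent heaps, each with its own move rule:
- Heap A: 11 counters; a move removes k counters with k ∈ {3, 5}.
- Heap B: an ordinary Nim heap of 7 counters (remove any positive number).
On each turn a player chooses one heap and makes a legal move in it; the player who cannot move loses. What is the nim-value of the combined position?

6

For heap A, compute g(0), g(1), … with moves {3, 5}:
k:     0  1  2  3  4  5  6  7  8  9 10 11
g(k):  0  0  0  1  1  1  2  2  0  0  0  1
So g(11) = 1.
Heap B is a plain Nim heap of size 7, so its Grundy value is 7.
The value of a disjunctive sum is the nim-sum of the parts.
Combined value = 1 XOR 7 = 6.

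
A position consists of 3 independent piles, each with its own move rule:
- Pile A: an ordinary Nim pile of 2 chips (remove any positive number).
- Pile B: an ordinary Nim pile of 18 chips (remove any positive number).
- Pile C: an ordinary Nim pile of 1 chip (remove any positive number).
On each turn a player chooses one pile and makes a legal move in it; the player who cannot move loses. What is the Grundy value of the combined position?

Pile A is a plain Nim pile of size 2, so its Grundy value is 2.
Pile B is a plain Nim pile of size 18, so its Grundy value is 18.
Pile C is a plain Nim pile of size 1, so its Grundy value is 1.
By the Sprague-Grundy theorem, the Grundy value of a sum of independent games is the XOR of the component values.
Combined value = 2 XOR 18 XOR 1 = 17.

17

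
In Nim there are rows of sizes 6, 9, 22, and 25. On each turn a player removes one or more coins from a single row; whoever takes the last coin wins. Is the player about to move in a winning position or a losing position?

Nim-sum: 6 ^ 9 ^ 22 ^ 25 = 0.
The nim-sum is 0, so this is a P-position: the player to move is in a losing position under optimal play.

Losing position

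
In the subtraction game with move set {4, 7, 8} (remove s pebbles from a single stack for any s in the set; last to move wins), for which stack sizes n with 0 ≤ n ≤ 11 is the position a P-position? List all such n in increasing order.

0, 1, 2, 3

Build the Grundy sequence with g(k) = mex{g(k−s) : s ∈ {4, 7, 8}, s ≤ k}:
g(0) = mex{} = 0
g(1) = mex{} = 0
g(2) = mex{} = 0
g(3) = mex{} = 0
g(4) = mex{0} = 1
g(5) = mex{0} = 1
g(6) = mex{0} = 1
g(7) = mex{0} = 1
g(8) = mex{0,1} = 2
g(9) = mex{0,1} = 2
g(10) = mex{0,1} = 2
g(11) = mex{0,1} = 2
The P-positions (g = 0) in 0..11 are 0, 1, 2, 3.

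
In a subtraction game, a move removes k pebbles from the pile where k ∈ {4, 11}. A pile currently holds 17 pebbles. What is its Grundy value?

Compute g(0), g(1), … for moves {4, 11}:
k:     0  1  2  3  4  5  6  7  8  9 10 11 12 13 14 15 16 17
g(k):  0  0  0  0  1  1  1  1  0  0  0  2  1  1  1  0  0  0
So g(17) = 0.

0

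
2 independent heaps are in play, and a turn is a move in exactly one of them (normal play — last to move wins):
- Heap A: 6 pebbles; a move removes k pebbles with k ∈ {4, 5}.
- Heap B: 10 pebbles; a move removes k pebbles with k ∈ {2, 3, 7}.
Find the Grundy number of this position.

Grundy values for heap A (subtraction set {4, 5}):
k:     0  1  2  3  4  5  6
g(k):  0  0  0  0  1  1  1
So g(6) = 1.
Build the Grundy sequence for heap B with g(k) = mex{g(k−s) : s ∈ {2, 3, 7}, s ≤ k}:
k:     0  1  2  3  4  5  6  7  8  9 10
g(k):  0  0  1  1  2  0  0  1  1  2  0
So g(10) = 0.
By the Sprague-Grundy theorem, the Grundy value of a sum of independent games is the XOR of the component values.
Combined value = 1 ⊕ 0 = 1.

1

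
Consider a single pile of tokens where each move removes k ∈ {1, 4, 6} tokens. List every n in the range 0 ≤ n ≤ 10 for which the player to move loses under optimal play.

0, 2, 5, 7, 10

Grundy values for subtraction set {1, 4, 6}:
k:     0  1  2  3  4  5  6  7  8  9 10
g(k):  0  1  0  1  2  0  1  0  1  2  0
The P-positions (g = 0) in 0..10 are 0, 2, 5, 7, 10.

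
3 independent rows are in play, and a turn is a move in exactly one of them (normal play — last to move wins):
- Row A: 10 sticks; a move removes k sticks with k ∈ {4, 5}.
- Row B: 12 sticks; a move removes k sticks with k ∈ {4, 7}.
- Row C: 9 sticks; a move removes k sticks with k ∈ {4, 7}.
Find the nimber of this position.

Grundy values for row A (subtraction set {4, 5}):
g(0) = mex{} = 0
g(1) = mex{} = 0
g(2) = mex{} = 0
g(3) = mex{} = 0
g(4) = mex{0} = 1
g(5) = mex{0} = 1
g(6) = mex{0} = 1
g(7) = mex{0} = 1
g(8) = mex{0,1} = 2
g(9) = mex{1} = 0
g(10) = mex{1} = 0
So g(10) = 0.
Build the Grundy sequence for row B with g(k) = mex{g(k−s) : s ∈ {4, 7}, s ≤ k}:
k:     0  1  2  3  4  5  6  7  8  9 10 11 12
g(k):  0  0  0  0  1  1  1  1  2  2  2  0  0
So g(12) = 0.
For row C, compute g(0), g(1), … with moves {4, 7}:
k:     0  1  2  3  4  5  6  7  8  9
g(k):  0  0  0  0  1  1  1  1  2  2
So g(9) = 2.
By the Sprague-Grundy theorem, the Grundy value of a sum of independent games is the XOR of the component values.
Combined value = 0 ⊕ 0 ⊕ 2 = 2.

2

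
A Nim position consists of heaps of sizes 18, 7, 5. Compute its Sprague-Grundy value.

Compute the nim-sum pairwise:
18 ^ 7 = 21
21 ^ 5 = 16

16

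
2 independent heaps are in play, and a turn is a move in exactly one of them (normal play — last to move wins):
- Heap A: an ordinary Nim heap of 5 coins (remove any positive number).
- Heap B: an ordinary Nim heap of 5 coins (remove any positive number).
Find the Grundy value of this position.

0

Heap A is a plain Nim heap of size 5, so its Grundy value is 5.
Heap B is a plain Nim heap of size 5, so its Grundy value is 5.
The value of a disjunctive sum is the nim-sum of the parts.
Combined value = 5 ⊕ 5 = 0.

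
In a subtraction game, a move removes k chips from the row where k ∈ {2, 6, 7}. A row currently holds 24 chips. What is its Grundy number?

1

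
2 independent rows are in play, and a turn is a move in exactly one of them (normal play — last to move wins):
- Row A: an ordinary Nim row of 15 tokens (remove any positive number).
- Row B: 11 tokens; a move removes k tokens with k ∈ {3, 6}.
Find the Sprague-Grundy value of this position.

Row A is a plain Nim row of size 15, so its Grundy value is 15.
For row B, compute g(0), g(1), … with moves {3, 6}:
k:     0  1  2  3  4  5  6  7  8  9 10 11
g(k):  0  0  0  1  1  1  2  2  2  0  0  0
So g(11) = 0.
The value of a disjunctive sum is the nim-sum of the parts.
Combined value = 15 XOR 0 = 15.

15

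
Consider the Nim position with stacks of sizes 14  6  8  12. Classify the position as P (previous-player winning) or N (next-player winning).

Nim-sum: 14 ^ 6 ^ 8 ^ 12 = 12.
The nim-sum is 12 ≠ 0, so this is an N-position: the player to move can win.

N-position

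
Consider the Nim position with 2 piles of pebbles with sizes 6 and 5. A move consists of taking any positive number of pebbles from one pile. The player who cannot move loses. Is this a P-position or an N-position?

Compute the nim-sum pairwise:
6 ⊕ 5 = 3
The nim-sum is 3 ≠ 0, so this is an N-position: the player to move can win.

N-position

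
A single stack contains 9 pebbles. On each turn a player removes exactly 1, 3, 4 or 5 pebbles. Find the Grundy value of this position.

1

Build the Grundy sequence with g(k) = mex{g(k−s) : s ∈ {1, 3, 4, 5}, s ≤ k}:
k:     0  1  2  3  4  5  6  7  8  9
g(k):  0  1  0  1  2  3  2  3  0  1
So g(9) = 1.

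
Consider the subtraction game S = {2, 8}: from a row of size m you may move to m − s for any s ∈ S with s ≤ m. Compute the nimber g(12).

1

Grundy values for subtraction set {2, 8}:
g(0) = mex{} = 0
g(1) = mex{} = 0
g(2) = mex{0} = 1
g(3) = mex{0} = 1
g(4) = mex{1} = 0
g(5) = mex{1} = 0
g(6) = mex{0} = 1
g(7) = mex{0} = 1
g(8) = mex{0,1} = 2
g(9) = mex{0,1} = 2
g(10) = mex{1,2} = 0
g(11) = mex{1,2} = 0
g(12) = mex{0} = 1
So g(12) = 1.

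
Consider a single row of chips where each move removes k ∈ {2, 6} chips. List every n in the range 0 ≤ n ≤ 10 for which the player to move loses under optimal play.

Compute g(0), g(1), … for moves {2, 6}:
g(0) = mex{} = 0
g(1) = mex{} = 0
g(2) = mex{0} = 1
g(3) = mex{0} = 1
g(4) = mex{1} = 0
g(5) = mex{1} = 0
g(6) = mex{0} = 1
g(7) = mex{0} = 1
g(8) = mex{1} = 0
g(9) = mex{1} = 0
g(10) = mex{0} = 1
The P-positions (g = 0) in 0..10 are 0, 1, 4, 5, 8, 9.

0, 1, 4, 5, 8, 9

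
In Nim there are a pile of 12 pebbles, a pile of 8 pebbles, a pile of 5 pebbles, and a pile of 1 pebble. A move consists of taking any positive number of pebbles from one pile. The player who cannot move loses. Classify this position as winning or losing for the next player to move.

Losing position

In binary:
  1100  (12)
  1000  (8)
  0101  (5)
  0001  (1)
  ----
  0000  (0)
The nim-sum is 0, so this is a P-position: the player to move is in a losing position under optimal play.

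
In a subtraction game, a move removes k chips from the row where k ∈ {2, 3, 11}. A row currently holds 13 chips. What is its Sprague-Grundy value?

Grundy values for subtraction set {2, 3, 11}:
k:     0  1  2  3  4  5  6  7  8  9 10 11 12 13
g(k):  0  0  1  1  2  0  0  1  1  2  0  3  1  2
So g(13) = 2.

2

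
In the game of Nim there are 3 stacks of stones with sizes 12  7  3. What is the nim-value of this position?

Compute the nim-sum pairwise:
12 ⊕ 7 = 11
11 ⊕ 3 = 8

8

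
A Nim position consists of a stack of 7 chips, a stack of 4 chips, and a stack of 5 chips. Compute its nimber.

6

Write each in binary and XOR column by column:
  111  (7)
  100  (4)
  101  (5)
  ---
  110  (6)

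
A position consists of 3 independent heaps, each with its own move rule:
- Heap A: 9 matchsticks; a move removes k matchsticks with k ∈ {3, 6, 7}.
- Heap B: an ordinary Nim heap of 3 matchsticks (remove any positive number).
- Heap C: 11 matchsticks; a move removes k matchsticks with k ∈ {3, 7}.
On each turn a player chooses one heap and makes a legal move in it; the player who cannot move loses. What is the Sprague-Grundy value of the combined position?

0

Build the Grundy sequence for heap A with g(k) = mex{g(k−s) : s ∈ {3, 6, 7}, s ≤ k}:
k:     0  1  2  3  4  5  6  7  8  9
g(k):  0  0  0  1  1  1  2  2  2  3
So g(9) = 3.
Heap B is a plain Nim heap of size 3, so its Grundy value is 3.
Build the Grundy sequence for heap C with g(k) = mex{g(k−s) : s ∈ {3, 7}, s ≤ k}:
g(0) = mex{} = 0
g(1) = mex{} = 0
g(2) = mex{} = 0
g(3) = mex{0} = 1
g(4) = mex{0} = 1
g(5) = mex{0} = 1
g(6) = mex{1} = 0
g(7) = mex{0,1} = 2
g(8) = mex{0,1} = 2
g(9) = mex{0} = 1
g(10) = mex{1,2} = 0
g(11) = mex{1,2} = 0
So g(11) = 0.
The value of a disjunctive sum is the nim-sum of the parts.
Combined value = 3 XOR 3 XOR 0 = 0.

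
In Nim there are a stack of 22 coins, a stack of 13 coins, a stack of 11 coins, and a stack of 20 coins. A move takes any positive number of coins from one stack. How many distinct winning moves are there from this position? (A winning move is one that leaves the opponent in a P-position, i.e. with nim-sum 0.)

Nim-sum: 22 ^ 13 ^ 11 ^ 20 = 4.
The overall nim-sum is X = 4. A stack of size p has a winning move iff p XOR X < p (reduce it to p XOR X).
  22: 22 XOR 4 = 18 < 22 — winning move (to 18).
  13: 13 XOR 4 = 9 < 13 — winning move (to 9).
  11: 11 XOR 4 = 15 ≥ 11 — no move.
  20: 20 XOR 4 = 16 < 20 — winning move (to 16).
That gives 3 winning moves.

3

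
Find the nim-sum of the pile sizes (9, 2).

Nim-sum: 9 ⊕ 2 = 11.

11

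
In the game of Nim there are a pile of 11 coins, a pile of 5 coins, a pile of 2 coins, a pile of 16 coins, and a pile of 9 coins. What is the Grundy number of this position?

Compute the nim-sum pairwise:
11 XOR 5 = 14
14 XOR 2 = 12
12 XOR 16 = 28
28 XOR 9 = 21

21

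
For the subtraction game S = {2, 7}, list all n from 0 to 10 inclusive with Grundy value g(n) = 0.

Grundy values for subtraction set {2, 7}:
k:     0  1  2  3  4  5  6  7  8  9 10
g(k):  0  0  1  1  0  0  1  1  2  0  0
The P-positions (g = 0) in 0..10 are 0, 1, 4, 5, 9, 10.

0, 1, 4, 5, 9, 10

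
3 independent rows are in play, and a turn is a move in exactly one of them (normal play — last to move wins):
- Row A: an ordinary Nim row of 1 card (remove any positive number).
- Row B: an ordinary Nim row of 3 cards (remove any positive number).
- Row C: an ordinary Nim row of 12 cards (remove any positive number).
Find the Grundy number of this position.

14

Row A is a plain Nim row of size 1, so its Grundy value is 1.
Row B is a plain Nim row of size 3, so its Grundy value is 3.
Row C is a plain Nim row of size 12, so its Grundy value is 12.
The value of a disjunctive sum is the nim-sum of the parts.
Combined value = 1 XOR 3 XOR 12 = 14.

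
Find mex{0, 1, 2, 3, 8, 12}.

The values 0, 1, 2, 3 are all present; 4 is the first non-negative integer missing from the set.

4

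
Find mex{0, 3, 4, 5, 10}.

1

0 is in the set but 1 is not, so the mex is 1.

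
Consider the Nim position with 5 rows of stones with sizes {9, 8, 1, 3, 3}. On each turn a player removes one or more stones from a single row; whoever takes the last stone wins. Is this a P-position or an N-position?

Nim-sum: 9 XOR 8 XOR 1 XOR 3 XOR 3 = 0.
The nim-sum is 0, so this is a P-position: the player to move is in a losing position under optimal play.

P-position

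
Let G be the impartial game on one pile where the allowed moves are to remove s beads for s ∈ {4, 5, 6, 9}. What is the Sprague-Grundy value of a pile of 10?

2

Build the Grundy sequence with g(k) = mex{g(k−s) : s ∈ {4, 5, 6, 9}, s ≤ k}:
k:     0  1  2  3  4  5  6  7  8  9 10
g(k):  0  0  0  0  1  1  1  1  2  2  2
So g(10) = 2.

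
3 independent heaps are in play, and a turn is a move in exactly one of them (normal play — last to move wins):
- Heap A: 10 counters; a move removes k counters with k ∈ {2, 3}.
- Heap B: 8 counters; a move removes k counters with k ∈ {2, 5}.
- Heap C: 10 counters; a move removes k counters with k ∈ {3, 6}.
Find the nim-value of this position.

Grundy values for heap A (subtraction set {2, 3}):
k:     0  1  2  3  4  5  6  7  8  9 10
g(k):  0  0  1  1  2  0  0  1  1  2  0
So g(10) = 0.
Build the Grundy sequence for heap B with g(k) = mex{g(k−s) : s ∈ {2, 5}, s ≤ k}:
g(0) = mex{} = 0
g(1) = mex{} = 0
g(2) = mex{0} = 1
g(3) = mex{0} = 1
g(4) = mex{1} = 0
g(5) = mex{0,1} = 2
g(6) = mex{0} = 1
g(7) = mex{1,2} = 0
g(8) = mex{1} = 0
So g(8) = 0.
Build the Grundy sequence for heap C with g(k) = mex{g(k−s) : s ∈ {3, 6}, s ≤ k}:
g(0) = mex{} = 0
g(1) = mex{} = 0
g(2) = mex{} = 0
g(3) = mex{0} = 1
g(4) = mex{0} = 1
g(5) = mex{0} = 1
g(6) = mex{0,1} = 2
g(7) = mex{0,1} = 2
g(8) = mex{0,1} = 2
g(9) = mex{1,2} = 0
g(10) = mex{1,2} = 0
So g(10) = 0.
By the Sprague-Grundy theorem, the Grundy value of a sum of independent games is the XOR of the component values.
Combined value = 0 ⊕ 0 ⊕ 0 = 0.

0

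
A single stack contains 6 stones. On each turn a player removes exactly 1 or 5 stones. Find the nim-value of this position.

0

Build the Grundy sequence with g(k) = mex{g(k−s) : s ∈ {1, 5}, s ≤ k}:
k:     0  1  2  3  4  5  6
g(k):  0  1  0  1  0  1  0
So g(6) = 0.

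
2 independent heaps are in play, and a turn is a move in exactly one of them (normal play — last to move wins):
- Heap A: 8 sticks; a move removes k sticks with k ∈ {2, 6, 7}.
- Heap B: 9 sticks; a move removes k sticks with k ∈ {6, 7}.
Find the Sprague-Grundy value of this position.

3

Build the Grundy sequence for heap A with g(k) = mex{g(k−s) : s ∈ {2, 6, 7}, s ≤ k}:
g(0) = mex{} = 0
g(1) = mex{} = 0
g(2) = mex{0} = 1
g(3) = mex{0} = 1
g(4) = mex{1} = 0
g(5) = mex{1} = 0
g(6) = mex{0} = 1
g(7) = mex{0} = 1
g(8) = mex{0,1} = 2
So g(8) = 2.
For heap B, compute g(0), g(1), … with moves {6, 7}:
k:     0  1  2  3  4  5  6  7  8  9
g(k):  0  0  0  0  0  0  1  1  1  1
So g(9) = 1.
The value of a disjunctive sum is the nim-sum of the parts.
Combined value = 2 ⊕ 1 = 3.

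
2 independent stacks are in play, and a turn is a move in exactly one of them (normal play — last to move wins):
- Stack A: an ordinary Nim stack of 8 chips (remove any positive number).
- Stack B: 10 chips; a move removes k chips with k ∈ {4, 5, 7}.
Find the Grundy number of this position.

Stack A is a plain Nim stack of size 8, so its Grundy value is 8.
For stack B, compute g(0), g(1), … with moves {4, 5, 7}:
g(0) = mex{} = 0
g(1) = mex{} = 0
g(2) = mex{} = 0
g(3) = mex{} = 0
g(4) = mex{0} = 1
g(5) = mex{0} = 1
g(6) = mex{0} = 1
g(7) = mex{0} = 1
g(8) = mex{0,1} = 2
g(9) = mex{0,1} = 2
g(10) = mex{0,1} = 2
So g(10) = 2.
The value of a disjunctive sum is the nim-sum of the parts.
Combined value = 8 ⊕ 2 = 10.

10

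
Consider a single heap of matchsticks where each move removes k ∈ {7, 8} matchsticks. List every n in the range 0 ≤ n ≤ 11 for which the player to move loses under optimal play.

Grundy values for subtraction set {7, 8}:
g(0) = mex{} = 0
g(1) = mex{} = 0
g(2) = mex{} = 0
g(3) = mex{} = 0
g(4) = mex{} = 0
g(5) = mex{} = 0
g(6) = mex{} = 0
g(7) = mex{0} = 1
g(8) = mex{0} = 1
g(9) = mex{0} = 1
g(10) = mex{0} = 1
g(11) = mex{0} = 1
The P-positions (g = 0) in 0..11 are 0, 1, 2, 3, 4, 5, 6.

0, 1, 2, 3, 4, 5, 6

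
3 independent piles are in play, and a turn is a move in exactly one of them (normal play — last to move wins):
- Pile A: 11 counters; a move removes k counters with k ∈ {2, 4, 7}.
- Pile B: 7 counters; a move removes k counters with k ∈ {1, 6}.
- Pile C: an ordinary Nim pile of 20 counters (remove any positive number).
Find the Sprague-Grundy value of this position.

Build the Grundy sequence for pile A with g(k) = mex{g(k−s) : s ∈ {2, 4, 7}, s ≤ k}:
k:     0  1  2  3  4  5  6  7  8  9 10 11
g(k):  0  0  1  1  2  2  0  3  1  0  2  1
So g(11) = 1.
Build the Grundy sequence for pile B with g(k) = mex{g(k−s) : s ∈ {1, 6}, s ≤ k}:
g(0) = mex{} = 0
g(1) = mex{0} = 1
g(2) = mex{1} = 0
g(3) = mex{0} = 1
g(4) = mex{1} = 0
g(5) = mex{0} = 1
g(6) = mex{0,1} = 2
g(7) = mex{1,2} = 0
So g(7) = 0.
Pile C is a plain Nim pile of size 20, so its Grundy value is 20.
By the Sprague-Grundy theorem, the Grundy value of a sum of independent games is the XOR of the component values.
Combined value = 1 ⊕ 0 ⊕ 20 = 21.

21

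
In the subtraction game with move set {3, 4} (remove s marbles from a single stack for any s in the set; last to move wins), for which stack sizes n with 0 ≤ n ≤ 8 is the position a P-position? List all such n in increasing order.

Grundy values for subtraction set {3, 4}:
g(0) = mex{} = 0
g(1) = mex{} = 0
g(2) = mex{} = 0
g(3) = mex{0} = 1
g(4) = mex{0} = 1
g(5) = mex{0} = 1
g(6) = mex{0,1} = 2
g(7) = mex{1} = 0
g(8) = mex{1} = 0
The P-positions (g = 0) in 0..8 are 0, 1, 2, 7, 8.

0, 1, 2, 7, 8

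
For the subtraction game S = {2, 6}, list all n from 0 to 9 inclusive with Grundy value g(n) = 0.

Compute g(0), g(1), … for moves {2, 6}:
k:     0  1  2  3  4  5  6  7  8  9
g(k):  0  0  1  1  0  0  1  1  0  0
The P-positions (g = 0) in 0..9 are 0, 1, 4, 5, 8, 9.

0, 1, 4, 5, 8, 9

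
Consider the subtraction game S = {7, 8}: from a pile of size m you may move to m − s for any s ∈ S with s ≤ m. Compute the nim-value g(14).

2

Build the Grundy sequence with g(k) = mex{g(k−s) : s ∈ {7, 8}, s ≤ k}:
k:     0  1  2  3  4  5  6  7  8  9 10 11 12 13 14
g(k):  0  0  0  0  0  0  0  1  1  1  1  1  1  1  2
So g(14) = 2.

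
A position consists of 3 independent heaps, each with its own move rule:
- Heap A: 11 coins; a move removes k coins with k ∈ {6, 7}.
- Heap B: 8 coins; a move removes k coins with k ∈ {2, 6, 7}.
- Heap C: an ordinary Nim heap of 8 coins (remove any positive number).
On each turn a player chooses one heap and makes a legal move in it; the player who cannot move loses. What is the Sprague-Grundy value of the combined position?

11

For heap A, compute g(0), g(1), … with moves {6, 7}:
k:     0  1  2  3  4  5  6  7  8  9 10 11
g(k):  0  0  0  0  0  0  1  1  1  1  1  1
So g(11) = 1.
Build the Grundy sequence for heap B with g(k) = mex{g(k−s) : s ∈ {2, 6, 7}, s ≤ k}:
k:     0  1  2  3  4  5  6  7  8
g(k):  0  0  1  1  0  0  1  1  2
So g(8) = 2.
Heap C is a plain Nim heap of size 8, so its Grundy value is 8.
The value of a disjunctive sum is the nim-sum of the parts.
Combined value = 1 ⊕ 2 ⊕ 8 = 11.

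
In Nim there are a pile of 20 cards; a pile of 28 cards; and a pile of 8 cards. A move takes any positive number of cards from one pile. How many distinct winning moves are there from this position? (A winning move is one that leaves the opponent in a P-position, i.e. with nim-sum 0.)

0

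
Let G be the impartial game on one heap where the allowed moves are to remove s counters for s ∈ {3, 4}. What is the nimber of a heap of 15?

Grundy values for subtraction set {3, 4}:
k:     0  1  2  3  4  5  6  7  8  9 10 11 12 13 14 15
g(k):  0  0  0  1  1  1  2  0  0  0  1  1  1  2  0  0
So g(15) = 0.

0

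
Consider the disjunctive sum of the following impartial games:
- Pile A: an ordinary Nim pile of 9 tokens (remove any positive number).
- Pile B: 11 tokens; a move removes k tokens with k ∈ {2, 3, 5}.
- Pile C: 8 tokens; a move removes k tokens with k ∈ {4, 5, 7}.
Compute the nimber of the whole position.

9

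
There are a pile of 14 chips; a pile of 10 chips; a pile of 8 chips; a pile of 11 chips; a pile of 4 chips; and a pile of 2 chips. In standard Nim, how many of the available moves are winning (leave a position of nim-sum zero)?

1

Nim-sum: 14 ⊕ 10 ⊕ 8 ⊕ 11 ⊕ 4 ⊕ 2 = 1.
The overall nim-sum is X = 1. A pile of size p has a winning move iff p XOR X < p (reduce it to p XOR X).
  14: 14 XOR 1 = 15 ≥ 14 — no move.
  10: 10 XOR 1 = 11 ≥ 10 — no move.
  8: 8 XOR 1 = 9 ≥ 8 — no move.
  11: 11 XOR 1 = 10 < 11 — winning move (to 10).
  4: 4 XOR 1 = 5 ≥ 4 — no move.
  2: 2 XOR 1 = 3 ≥ 2 — no move.
That gives 1 winning move.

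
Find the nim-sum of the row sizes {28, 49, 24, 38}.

Bitwise XOR of the heap sizes:
  011100  (28)
  110001  (49)
  011000  (24)
  100110  (38)
  ------
  010011  (19)

19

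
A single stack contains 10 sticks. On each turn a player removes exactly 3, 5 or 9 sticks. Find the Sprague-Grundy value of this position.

3

Compute g(0), g(1), … for moves {3, 5, 9}:
g(0) = mex{} = 0
g(1) = mex{} = 0
g(2) = mex{} = 0
g(3) = mex{0} = 1
g(4) = mex{0} = 1
g(5) = mex{0} = 1
g(6) = mex{0,1} = 2
g(7) = mex{0,1} = 2
g(8) = mex{1} = 0
g(9) = mex{0,1,2} = 3
g(10) = mex{0,1,2} = 3
So g(10) = 3.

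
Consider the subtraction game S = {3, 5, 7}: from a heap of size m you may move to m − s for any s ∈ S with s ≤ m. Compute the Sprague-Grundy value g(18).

2

Grundy values for subtraction set {3, 5, 7}:
k:     0  1  2  3  4  5  6  7  8  9 10 11 12 13 14 15 16 17 18
g(k):  0  0  0  1  1  1  2  2  2  3  0  0  0  1  1  1  2  2  2
So g(18) = 2.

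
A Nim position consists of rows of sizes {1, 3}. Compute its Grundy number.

2

Nim-sum: 1 ^ 3 = 2.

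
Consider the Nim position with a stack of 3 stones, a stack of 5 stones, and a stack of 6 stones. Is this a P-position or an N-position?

Bitwise XOR of the heap sizes:
  011  (3)
  101  (5)
  110  (6)
  ---
  000  (0)
The nim-sum is 0, so this is a P-position: the player to move is in a losing position under optimal play.

P-position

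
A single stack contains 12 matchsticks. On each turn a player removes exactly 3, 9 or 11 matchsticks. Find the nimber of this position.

Compute g(0), g(1), … for moves {3, 9, 11}:
k:     0  1  2  3  4  5  6  7  8  9 10 11 12
g(k):  0  0  0  1  1  1  0  0  0  1  1  1  2
So g(12) = 2.

2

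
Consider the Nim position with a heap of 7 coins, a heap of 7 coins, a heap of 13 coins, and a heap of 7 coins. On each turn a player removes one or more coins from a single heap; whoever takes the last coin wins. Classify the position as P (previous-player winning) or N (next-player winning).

N-position

Nim-sum: 7 XOR 7 XOR 13 XOR 7 = 10.
The nim-sum is 10 ≠ 0, so this is an N-position: the player to move can win.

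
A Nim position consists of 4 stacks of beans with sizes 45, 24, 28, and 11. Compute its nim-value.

34

Bitwise XOR of the heap sizes:
  101101  (45)
  011000  (24)
  011100  (28)
  001011  (11)
  ------
  100010  (34)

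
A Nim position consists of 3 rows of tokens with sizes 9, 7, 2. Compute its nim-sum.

Bitwise XOR of the heap sizes:
  1001  (9)
  0111  (7)
  0010  (2)
  ----
  1100  (12)

12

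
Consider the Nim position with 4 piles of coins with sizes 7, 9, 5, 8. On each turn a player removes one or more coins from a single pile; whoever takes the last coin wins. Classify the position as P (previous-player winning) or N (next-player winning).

Compute the nim-sum pairwise:
7 XOR 9 = 14
14 XOR 5 = 11
11 XOR 8 = 3
The nim-sum is 3 ≠ 0, so this is an N-position: the player to move can win.

N-position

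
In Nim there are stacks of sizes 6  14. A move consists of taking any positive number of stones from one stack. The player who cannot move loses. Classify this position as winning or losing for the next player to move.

Compute the nim-sum pairwise:
6 ^ 14 = 8
The nim-sum is 8 ≠ 0, so this is an N-position: the player to move can win.

Winning position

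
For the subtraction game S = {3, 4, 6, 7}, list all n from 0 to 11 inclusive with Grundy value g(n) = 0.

0, 1, 2, 10, 11

Build the Grundy sequence with g(k) = mex{g(k−s) : s ∈ {3, 4, 6, 7}, s ≤ k}:
k:     0  1  2  3  4  5  6  7  8  9 10 11
g(k):  0  0  0  1  1  1  2  2  2  3  0  0
The P-positions (g = 0) in 0..11 are 0, 1, 2, 10, 11.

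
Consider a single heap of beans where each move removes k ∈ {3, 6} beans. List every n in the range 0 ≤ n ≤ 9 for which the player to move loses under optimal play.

Build the Grundy sequence with g(k) = mex{g(k−s) : s ∈ {3, 6}, s ≤ k}:
g(0) = mex{} = 0
g(1) = mex{} = 0
g(2) = mex{} = 0
g(3) = mex{0} = 1
g(4) = mex{0} = 1
g(5) = mex{0} = 1
g(6) = mex{0,1} = 2
g(7) = mex{0,1} = 2
g(8) = mex{0,1} = 2
g(9) = mex{1,2} = 0
The P-positions (g = 0) in 0..9 are 0, 1, 2, 9.

0, 1, 2, 9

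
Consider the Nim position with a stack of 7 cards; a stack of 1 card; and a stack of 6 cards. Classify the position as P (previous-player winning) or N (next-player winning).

P-position

Nim-sum: 7 XOR 1 XOR 6 = 0.
The nim-sum is 0, so this is a P-position: the player to move is in a losing position under optimal play.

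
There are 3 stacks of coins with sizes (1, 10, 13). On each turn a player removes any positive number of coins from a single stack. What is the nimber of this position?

6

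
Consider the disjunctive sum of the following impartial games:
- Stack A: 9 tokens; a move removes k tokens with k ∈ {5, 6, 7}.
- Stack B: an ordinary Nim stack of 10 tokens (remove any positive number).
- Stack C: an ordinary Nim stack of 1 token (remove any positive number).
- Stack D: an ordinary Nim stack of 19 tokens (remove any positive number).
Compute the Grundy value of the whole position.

25

For stack A, compute g(0), g(1), … with moves {5, 6, 7}:
k:     0  1  2  3  4  5  6  7  8  9
g(k):  0  0  0  0  0  1  1  1  1  1
So g(9) = 1.
Stack B is a plain Nim stack of size 10, so its Grundy value is 10.
Stack C is a plain Nim stack of size 1, so its Grundy value is 1.
Stack D is a plain Nim stack of size 19, so its Grundy value is 19.
The value of a disjunctive sum is the nim-sum of the parts.
Combined value = 1 XOR 10 XOR 1 XOR 19 = 25.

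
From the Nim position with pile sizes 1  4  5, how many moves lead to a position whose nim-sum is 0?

Nim-sum: 1 ^ 4 ^ 5 = 0.
The nim-sum is already 0, so every move leaves a nonzero nim-sum — there are no winning moves.

0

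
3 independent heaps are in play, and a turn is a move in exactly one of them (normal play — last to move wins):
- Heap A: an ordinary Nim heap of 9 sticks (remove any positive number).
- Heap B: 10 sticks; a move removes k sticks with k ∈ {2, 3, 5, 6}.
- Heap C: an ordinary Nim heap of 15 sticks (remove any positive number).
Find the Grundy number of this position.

7

Heap A is a plain Nim heap of size 9, so its Grundy value is 9.
For heap B, compute g(0), g(1), … with moves {2, 3, 5, 6}:
k:     0  1  2  3  4  5  6  7  8  9 10
g(k):  0  0  1  1  2  2  3  3  0  0  1
So g(10) = 1.
Heap C is a plain Nim heap of size 15, so its Grundy value is 15.
The value of a disjunctive sum is the nim-sum of the parts.
Combined value = 9 XOR 1 XOR 15 = 7.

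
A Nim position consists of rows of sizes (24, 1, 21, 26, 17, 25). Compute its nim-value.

30

Write each in binary and XOR column by column:
  11000  (24)
  00001  (1)
  10101  (21)
  11010  (26)
  10001  (17)
  11001  (25)
  -----
  11110  (30)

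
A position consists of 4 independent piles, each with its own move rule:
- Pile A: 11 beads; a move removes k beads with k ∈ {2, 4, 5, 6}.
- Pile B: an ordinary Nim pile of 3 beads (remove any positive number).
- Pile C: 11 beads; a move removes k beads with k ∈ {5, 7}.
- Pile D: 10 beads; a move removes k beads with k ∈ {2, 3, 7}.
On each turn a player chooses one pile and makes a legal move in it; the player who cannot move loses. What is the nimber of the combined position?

0

Grundy values for pile A (subtraction set {2, 4, 5, 6}):
g(0) = mex{} = 0
g(1) = mex{} = 0
g(2) = mex{0} = 1
g(3) = mex{0} = 1
g(4) = mex{0,1} = 2
g(5) = mex{0,1} = 2
g(6) = mex{0,1,2} = 3
g(7) = mex{0,1,2} = 3
g(8) = mex{1,2,3} = 0
g(9) = mex{1,2,3} = 0
g(10) = mex{0,2,3} = 1
g(11) = mex{0,2,3} = 1
So g(11) = 1.
Pile B is a plain Nim pile of size 3, so its Grundy value is 3.
Grundy values for pile C (subtraction set {5, 7}):
g(0) = mex{} = 0
g(1) = mex{} = 0
g(2) = mex{} = 0
g(3) = mex{} = 0
g(4) = mex{} = 0
g(5) = mex{0} = 1
g(6) = mex{0} = 1
g(7) = mex{0} = 1
g(8) = mex{0} = 1
g(9) = mex{0} = 1
g(10) = mex{0,1} = 2
g(11) = mex{0,1} = 2
So g(11) = 2.
Build the Grundy sequence for pile D with g(k) = mex{g(k−s) : s ∈ {2, 3, 7}, s ≤ k}:
k:     0  1  2  3  4  5  6  7  8  9 10
g(k):  0  0  1  1  2  0  0  1  1  2  0
So g(10) = 0.
The value of a disjunctive sum is the nim-sum of the parts.
Combined value = 1 ⊕ 3 ⊕ 2 ⊕ 0 = 0.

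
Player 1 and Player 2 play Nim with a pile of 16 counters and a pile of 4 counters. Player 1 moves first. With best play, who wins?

Player 1 wins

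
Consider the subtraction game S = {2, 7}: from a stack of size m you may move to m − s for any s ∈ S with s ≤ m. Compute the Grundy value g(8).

2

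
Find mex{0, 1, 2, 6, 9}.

The values 0, 1, 2 are all present; 3 is the first non-negative integer missing from the set.

3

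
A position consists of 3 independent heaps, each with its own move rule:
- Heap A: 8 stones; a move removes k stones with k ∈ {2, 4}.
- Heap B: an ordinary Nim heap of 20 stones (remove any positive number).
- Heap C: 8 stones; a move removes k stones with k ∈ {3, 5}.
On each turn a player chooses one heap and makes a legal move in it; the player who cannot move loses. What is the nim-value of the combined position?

21

For heap A, compute g(0), g(1), … with moves {2, 4}:
k:     0  1  2  3  4  5  6  7  8
g(k):  0  0  1  1  2  2  0  0  1
So g(8) = 1.
Heap B is a plain Nim heap of size 20, so its Grundy value is 20.
Grundy values for heap C (subtraction set {3, 5}):
g(0) = mex{} = 0
g(1) = mex{} = 0
g(2) = mex{} = 0
g(3) = mex{0} = 1
g(4) = mex{0} = 1
g(5) = mex{0} = 1
g(6) = mex{0,1} = 2
g(7) = mex{0,1} = 2
g(8) = mex{1} = 0
So g(8) = 0.
By the Sprague-Grundy theorem, the Grundy value of a sum of independent games is the XOR of the component values.
Combined value = 1 ⊕ 20 ⊕ 0 = 21.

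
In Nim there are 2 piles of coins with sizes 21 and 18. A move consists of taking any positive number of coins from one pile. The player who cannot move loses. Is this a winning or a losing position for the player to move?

Winning position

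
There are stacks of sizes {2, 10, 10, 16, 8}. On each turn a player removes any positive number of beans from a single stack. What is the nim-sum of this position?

26

Bitwise XOR of the heap sizes:
  00010  (2)
  01010  (10)
  01010  (10)
  10000  (16)
  01000  (8)
  -----
  11010  (26)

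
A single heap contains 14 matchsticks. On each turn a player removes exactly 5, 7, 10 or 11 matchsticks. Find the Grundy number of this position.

Grundy values for subtraction set {5, 7, 10, 11}:
k:     0  1  2  3  4  5  6  7  8  9 10 11 12 13 14
g(k):  0  0  0  0  0  1  1  1  1  1  2  2  2  2  2
So g(14) = 2.

2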